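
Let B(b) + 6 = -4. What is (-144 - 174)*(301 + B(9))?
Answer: -92538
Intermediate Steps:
B(b) = -10 (B(b) = -6 - 4 = -10)
(-144 - 174)*(301 + B(9)) = (-144 - 174)*(301 - 10) = -318*291 = -92538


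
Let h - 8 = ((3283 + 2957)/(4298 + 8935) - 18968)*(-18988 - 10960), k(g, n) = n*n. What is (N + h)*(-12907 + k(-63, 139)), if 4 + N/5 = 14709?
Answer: 16073142609250578/4411 ≈ 3.6439e+12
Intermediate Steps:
N = 73525 (N = -20 + 5*14709 = -20 + 73545 = 73525)
k(g, n) = n**2
h = 2505622455352/4411 (h = 8 + ((3283 + 2957)/(4298 + 8935) - 18968)*(-18988 - 10960) = 8 + (6240/13233 - 18968)*(-29948) = 8 + (6240*(1/13233) - 18968)*(-29948) = 8 + (2080/4411 - 18968)*(-29948) = 8 - 83665768/4411*(-29948) = 8 + 2505622420064/4411 = 2505622455352/4411 ≈ 5.6804e+8)
(N + h)*(-12907 + k(-63, 139)) = (73525 + 2505622455352/4411)*(-12907 + 139**2) = 2505946774127*(-12907 + 19321)/4411 = (2505946774127/4411)*6414 = 16073142609250578/4411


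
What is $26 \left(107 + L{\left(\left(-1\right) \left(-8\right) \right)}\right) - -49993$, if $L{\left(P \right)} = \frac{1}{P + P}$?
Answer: $\frac{422213}{8} \approx 52777.0$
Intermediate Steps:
$L{\left(P \right)} = \frac{1}{2 P}$
$26 \left(107 + L{\left(\left(-1\right) \left(-8\right) \right)}\right) - -49993 = 26 \left(107 + \frac{1}{2 \left(\left(-1\right) \left(-8\right)\right)}\right) - -49993 = 26 \left(107 + \frac{1}{2 \cdot 8}\right) + 49993 = 26 \left(107 + \frac{1}{2} \cdot \frac{1}{8}\right) + 49993 = 26 \left(107 + \frac{1}{16}\right) + 49993 = 26 \cdot \frac{1713}{16} + 49993 = \frac{22269}{8} + 49993 = \frac{422213}{8}$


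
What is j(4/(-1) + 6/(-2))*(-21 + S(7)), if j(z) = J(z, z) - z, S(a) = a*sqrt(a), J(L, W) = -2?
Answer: -105 + 35*sqrt(7) ≈ -12.399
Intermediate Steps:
S(a) = a**(3/2)
j(z) = -2 - z
j(4/(-1) + 6/(-2))*(-21 + S(7)) = (-2 - (4/(-1) + 6/(-2)))*(-21 + 7**(3/2)) = (-2 - (4*(-1) + 6*(-1/2)))*(-21 + 7*sqrt(7)) = (-2 - (-4 - 3))*(-21 + 7*sqrt(7)) = (-2 - 1*(-7))*(-21 + 7*sqrt(7)) = (-2 + 7)*(-21 + 7*sqrt(7)) = 5*(-21 + 7*sqrt(7)) = -105 + 35*sqrt(7)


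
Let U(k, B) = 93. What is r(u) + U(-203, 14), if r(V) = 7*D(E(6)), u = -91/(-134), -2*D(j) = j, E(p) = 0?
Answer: 93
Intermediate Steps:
D(j) = -j/2
u = 91/134 (u = -91*(-1/134) = 91/134 ≈ 0.67910)
r(V) = 0 (r(V) = 7*(-½*0) = 7*0 = 0)
r(u) + U(-203, 14) = 0 + 93 = 93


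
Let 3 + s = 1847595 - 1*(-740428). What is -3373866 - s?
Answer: -5961886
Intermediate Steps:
s = 2588020 (s = -3 + (1847595 - 1*(-740428)) = -3 + (1847595 + 740428) = -3 + 2588023 = 2588020)
-3373866 - s = -3373866 - 1*2588020 = -3373866 - 2588020 = -5961886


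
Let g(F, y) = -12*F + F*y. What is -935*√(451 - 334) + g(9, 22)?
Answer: 90 - 2805*√13 ≈ -10024.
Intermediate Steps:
-935*√(451 - 334) + g(9, 22) = -935*√(451 - 334) + 9*(-12 + 22) = -2805*√13 + 9*10 = -2805*√13 + 90 = 90 - 2805*√13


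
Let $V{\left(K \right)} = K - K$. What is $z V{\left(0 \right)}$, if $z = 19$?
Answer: $0$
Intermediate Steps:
$V{\left(K \right)} = 0$
$z V{\left(0 \right)} = 19 \cdot 0 = 0$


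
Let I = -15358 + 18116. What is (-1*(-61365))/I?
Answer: 61365/2758 ≈ 22.250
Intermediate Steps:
I = 2758
(-1*(-61365))/I = -1*(-61365)/2758 = 61365*(1/2758) = 61365/2758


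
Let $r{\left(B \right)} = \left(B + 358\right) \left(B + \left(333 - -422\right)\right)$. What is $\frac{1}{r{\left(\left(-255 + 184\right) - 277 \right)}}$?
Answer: $\frac{1}{4070} \approx 0.0002457$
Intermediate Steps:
$r{\left(B \right)} = \left(358 + B\right) \left(755 + B\right)$ ($r{\left(B \right)} = \left(358 + B\right) \left(B + \left(333 + 422\right)\right) = \left(358 + B\right) \left(B + 755\right) = \left(358 + B\right) \left(755 + B\right)$)
$\frac{1}{r{\left(\left(-255 + 184\right) - 277 \right)}} = \frac{1}{270290 + \left(\left(-255 + 184\right) - 277\right)^{2} + 1113 \left(\left(-255 + 184\right) - 277\right)} = \frac{1}{270290 + \left(-71 - 277\right)^{2} + 1113 \left(-71 - 277\right)} = \frac{1}{270290 + \left(-348\right)^{2} + 1113 \left(-348\right)} = \frac{1}{270290 + 121104 - 387324} = \frac{1}{4070}$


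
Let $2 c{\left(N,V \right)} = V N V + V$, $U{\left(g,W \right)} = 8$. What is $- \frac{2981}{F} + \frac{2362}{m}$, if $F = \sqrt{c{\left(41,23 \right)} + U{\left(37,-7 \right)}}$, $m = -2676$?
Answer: $- \frac{1181}{1338} - \frac{2981 \sqrt{679}}{2716} \approx -29.483$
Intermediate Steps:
$c{\left(N,V \right)} = \frac{V}{2} + \frac{N V^{2}}{2}$ ($c{\left(N,V \right)} = \frac{V N V + V}{2} = \frac{N V V + V}{2} = \frac{N V^{2} + V}{2} = \frac{V + N V^{2}}{2} = \frac{V}{2} + \frac{N V^{2}}{2}$)
$F = 4 \sqrt{679}$ ($F = \sqrt{\frac{1}{2} \cdot 23 \left(1 + 41 \cdot 23\right) + 8} = \sqrt{\frac{1}{2} \cdot 23 \left(1 + 943\right) + 8} = \sqrt{\frac{1}{2} \cdot 23 \cdot 944 + 8} = \sqrt{10856 + 8} = \sqrt{10864} = 4 \sqrt{679} \approx 104.23$)
$- \frac{2981}{F} + \frac{2362}{m} = - \frac{2981}{4 \sqrt{679}} + \frac{2362}{-2676} = - 2981 \frac{\sqrt{679}}{2716} + 2362 \left(- \frac{1}{2676}\right) = - \frac{2981 \sqrt{679}}{2716} - \frac{1181}{1338} = - \frac{1181}{1338} - \frac{2981 \sqrt{679}}{2716}$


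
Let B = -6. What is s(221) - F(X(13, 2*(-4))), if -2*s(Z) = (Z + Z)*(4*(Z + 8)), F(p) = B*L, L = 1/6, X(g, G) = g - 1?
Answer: -202435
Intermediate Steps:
X(g, G) = -1 + g
L = 1/6 (L = 1*(1/6) = 1/6 ≈ 0.16667)
F(p) = -1 (F(p) = -6*1/6 = -1)
s(Z) = -Z*(32 + 4*Z) (s(Z) = -(Z + Z)*4*(Z + 8)/2 = -2*Z*4*(8 + Z)/2 = -2*Z*(32 + 4*Z)/2 = -Z*(32 + 4*Z))
s(221) - F(X(13, 2*(-4))) = -4*221*(8 + 221) - 1*(-1) = -4*221*229 + 1 = -202436 + 1 = -202435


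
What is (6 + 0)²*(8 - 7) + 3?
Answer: 39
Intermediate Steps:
(6 + 0)²*(8 - 7) + 3 = 6²*1 + 3 = 36*1 + 3 = 36 + 3 = 39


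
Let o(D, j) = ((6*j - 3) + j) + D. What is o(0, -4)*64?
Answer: -1984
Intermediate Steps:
o(D, j) = -3 + D + 7*j (o(D, j) = ((-3 + 6*j) + j) + D = (-3 + 7*j) + D = -3 + D + 7*j)
o(0, -4)*64 = (-3 + 0 + 7*(-4))*64 = (-3 + 0 - 28)*64 = -31*64 = -1984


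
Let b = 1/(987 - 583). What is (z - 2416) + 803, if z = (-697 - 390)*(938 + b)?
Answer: -412573563/404 ≈ -1.0212e+6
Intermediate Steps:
b = 1/404 ≈ 0.0024752
z = -411921911/404 (z = (-697 - 390)*(938 + 1/404) = -1087*378953/404 = -411921911/404 ≈ -1.0196e+6)
(z - 2416) + 803 = (-411921911/404 - 2416) + 803 = -412897975/404 + 803 = -412573563/404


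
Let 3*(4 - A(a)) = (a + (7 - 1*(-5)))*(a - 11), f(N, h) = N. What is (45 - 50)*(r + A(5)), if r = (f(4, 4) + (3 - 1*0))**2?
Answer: -435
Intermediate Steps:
A(a) = 4 - (-11 + a)*(12 + a)/3 (A(a) = 4 - (a + (7 - 1*(-5)))*(a - 11)/3 = 4 - (a + (7 + 5))*(-11 + a)/3 = 4 - (a + 12)*(-11 + a)/3 = 4 - (12 + a)*(-11 + a)/3 = 4 - (-11 + a)*(12 + a)/3)
r = 49 (r = (4 + (3 - 1*0))**2 = (4 + (3 + 0))**2 = (4 + 3)**2 = 7**2 = 49)
(45 - 50)*(r + A(5)) = (45 - 50)*(49 + (48 - 1/3*5 - 1/3*5**2)) = -5*(49 + (48 - 5/3 - 1/3*25)) = -5*(49 + (48 - 5/3 - 25/3)) = -5*(49 + 38) = -5*87 = -435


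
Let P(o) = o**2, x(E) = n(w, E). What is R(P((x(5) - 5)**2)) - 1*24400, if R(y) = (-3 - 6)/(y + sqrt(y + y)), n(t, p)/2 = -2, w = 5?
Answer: -160039609/6559 + sqrt(2)/59031 ≈ -24400.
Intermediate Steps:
n(t, p) = -4 (n(t, p) = 2*(-2) = -4)
x(E) = -4
R(y) = -9/(y + sqrt(2)*sqrt(y)) (R(y) = -9/(y + sqrt(2*y)) = -9/(y + sqrt(2)*sqrt(y)))
R(P((x(5) - 5)**2)) - 1*24400 = -9/(((-4 - 5)**2)**2 + sqrt(2)*sqrt(((-4 - 5)**2)**2)) - 1*24400 = -9/(((-9)**2)**2 + sqrt(2)*sqrt(((-9)**2)**2)) - 24400 = -9/(81**2 + sqrt(2)*sqrt(81**2)) - 24400 = -9/(6561 + sqrt(2)*sqrt(6561)) - 24400 = -9/(6561 + sqrt(2)*81) - 24400 = -9/(6561 + 81*sqrt(2)) - 24400 = -24400 - 9/(6561 + 81*sqrt(2))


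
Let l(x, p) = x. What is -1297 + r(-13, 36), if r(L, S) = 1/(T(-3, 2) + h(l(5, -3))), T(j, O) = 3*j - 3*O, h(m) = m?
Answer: -12971/10 ≈ -1297.1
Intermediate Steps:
T(j, O) = -3*O + 3*j
r(L, S) = -1/10 (r(L, S) = 1/((-3*2 + 3*(-3)) + 5) = 1/((-6 - 9) + 5) = 1/(-15 + 5) = 1/(-10) = -1/10)
-1297 + r(-13, 36) = -1297 - 1/10 = -12971/10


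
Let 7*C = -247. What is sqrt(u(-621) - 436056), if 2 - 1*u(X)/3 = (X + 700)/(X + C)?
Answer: I*sqrt(9202756116354)/4594 ≈ 660.34*I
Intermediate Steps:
C = -247/7 (C = (1/7)*(-247) = -247/7 ≈ -35.286)
u(X) = 6 - 3*(700 + X)/(-247/7 + X) (u(X) = 6 - 3*(X + 700)/(X - 247/7) = 6 - 3*(700 + X)/(-247/7 + X))
sqrt(u(-621) - 436056) = sqrt(3*(-5394 + 7*(-621))/(-247 + 7*(-621)) - 436056) = sqrt(3*(-5394 - 4347)/(-247 - 4347) - 436056) = sqrt(3*(-9741)/(-4594) - 436056) = sqrt(3*(-1/4594)*(-9741) - 436056) = sqrt(29223/4594 - 436056) = sqrt(-2003212041/4594) = I*sqrt(9202756116354)/4594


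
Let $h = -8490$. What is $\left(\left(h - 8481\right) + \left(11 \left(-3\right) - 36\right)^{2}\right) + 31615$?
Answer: $19405$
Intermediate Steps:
$\left(\left(h - 8481\right) + \left(11 \left(-3\right) - 36\right)^{2}\right) + 31615 = \left(\left(-8490 - 8481\right) + \left(11 \left(-3\right) - 36\right)^{2}\right) + 31615 = \left(\left(-8490 - 8481\right) + \left(-33 - 36\right)^{2}\right) + 31615 = \left(-16971 + \left(-69\right)^{2}\right) + 31615 = \left(-16971 + 4761\right) + 31615 = -12210 + 31615 = 19405$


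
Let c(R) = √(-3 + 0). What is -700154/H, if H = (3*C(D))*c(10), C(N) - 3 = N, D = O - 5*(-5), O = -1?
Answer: 700154*I*√3/243 ≈ 4990.5*I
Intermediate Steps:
c(R) = I*√3 (c(R) = √(-3) = I*√3)
D = 24 (D = -1 - 5*(-5) = -1 + 25 = 24)
C(N) = 3 + N
H = 81*I*√3 (H = (3*(3 + 24))*(I*√3) = (3*27)*(I*√3) = 81*(I*√3) = 81*I*√3 ≈ 140.3*I)
-700154/H = -700154*(-I*√3/243) = -(-700154)*I*√3/243 = 700154*I*√3/243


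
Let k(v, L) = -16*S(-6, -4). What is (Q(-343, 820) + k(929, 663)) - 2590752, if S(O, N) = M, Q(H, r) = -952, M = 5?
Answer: -2591784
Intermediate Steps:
S(O, N) = 5
k(v, L) = -80 (k(v, L) = -16*5 = -80)
(Q(-343, 820) + k(929, 663)) - 2590752 = (-952 - 80) - 2590752 = -1032 - 2590752 = -2591784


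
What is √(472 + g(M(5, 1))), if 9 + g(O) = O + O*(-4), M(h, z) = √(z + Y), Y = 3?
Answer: √457 ≈ 21.378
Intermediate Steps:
M(h, z) = √(3 + z) (M(h, z) = √(z + 3) = √(3 + z))
g(O) = -9 - 3*O (g(O) = -9 + (O + O*(-4)) = -9 + (O - 4*O) = -9 - 3*O)
√(472 + g(M(5, 1))) = √(472 + (-9 - 3*√(3 + 1))) = √(472 + (-9 - 3*√4)) = √(472 + (-9 - 3*2)) = √(472 + (-9 - 6)) = √(472 - 15) = √457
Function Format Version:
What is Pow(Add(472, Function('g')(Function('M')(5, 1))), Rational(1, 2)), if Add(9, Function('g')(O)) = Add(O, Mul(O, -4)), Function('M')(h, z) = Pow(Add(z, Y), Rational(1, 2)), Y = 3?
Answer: Pow(457, Rational(1, 2)) ≈ 21.378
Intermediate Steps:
Function('M')(h, z) = Pow(Add(3, z), Rational(1, 2)) (Function('M')(h, z) = Pow(Add(z, 3), Rational(1, 2)) = Pow(Add(3, z), Rational(1, 2)))
Function('g')(O) = Add(-9, Mul(-3, O)) (Function('g')(O) = Add(-9, Add(O, Mul(O, -4))) = Add(-9, Add(O, Mul(-4, O))) = Add(-9, Mul(-3, O)))
Pow(Add(472, Function('g')(Function('M')(5, 1))), Rational(1, 2)) = Pow(Add(472, Add(-9, Mul(-3, Pow(Add(3, 1), Rational(1, 2))))), Rational(1, 2)) = Pow(Add(472, Add(-9, Mul(-3, Pow(4, Rational(1, 2))))), Rational(1, 2)) = Pow(Add(472, Add(-9, Mul(-3, 2))), Rational(1, 2)) = Pow(Add(472, Add(-9, -6)), Rational(1, 2)) = Pow(Add(472, -15), Rational(1, 2)) = Pow(457, Rational(1, 2))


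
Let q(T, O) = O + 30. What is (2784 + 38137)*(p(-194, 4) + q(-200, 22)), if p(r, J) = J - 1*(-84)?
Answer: 5728940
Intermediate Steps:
q(T, O) = 30 + O
p(r, J) = 84 + J (p(r, J) = J + 84 = 84 + J)
(2784 + 38137)*(p(-194, 4) + q(-200, 22)) = (2784 + 38137)*((84 + 4) + (30 + 22)) = 40921*(88 + 52) = 40921*140 = 5728940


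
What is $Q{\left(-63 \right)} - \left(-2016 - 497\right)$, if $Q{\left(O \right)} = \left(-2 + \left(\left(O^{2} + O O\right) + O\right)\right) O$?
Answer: $-493486$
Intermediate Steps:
$Q{\left(O \right)} = O \left(-2 + O + 2 O^{2}\right)$ ($Q{\left(O \right)} = \left(-2 + \left(\left(O^{2} + O^{2}\right) + O\right)\right) O = \left(-2 + \left(2 O^{2} + O\right)\right) O = \left(-2 + \left(O + 2 O^{2}\right)\right) O = \left(-2 + O + 2 O^{2}\right) O = O \left(-2 + O + 2 O^{2}\right)$)
$Q{\left(-63 \right)} - \left(-2016 - 497\right) = - 63 \left(-2 - 63 + 2 \left(-63\right)^{2}\right) - \left(-2016 - 497\right) = - 63 \left(-2 - 63 + 2 \cdot 3969\right) - \left(-2016 - 497\right) = - 63 \left(-2 - 63 + 7938\right) - -2513 = \left(-63\right) 7873 + 2513 = -495999 + 2513 = -493486$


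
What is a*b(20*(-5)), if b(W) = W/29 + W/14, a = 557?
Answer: -1197550/203 ≈ -5899.3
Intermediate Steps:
b(W) = 43*W/406 (b(W) = W*(1/29) + W*(1/14) = W/29 + W/14 = 43*W/406)
a*b(20*(-5)) = 557*(43*(20*(-5))/406) = 557*((43/406)*(-100)) = 557*(-2150/203) = -1197550/203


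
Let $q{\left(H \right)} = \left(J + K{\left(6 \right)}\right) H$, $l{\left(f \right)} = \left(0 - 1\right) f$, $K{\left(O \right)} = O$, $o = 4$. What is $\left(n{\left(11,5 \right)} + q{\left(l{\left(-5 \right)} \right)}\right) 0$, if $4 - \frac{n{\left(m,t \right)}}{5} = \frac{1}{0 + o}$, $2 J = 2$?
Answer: $0$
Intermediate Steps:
$J = 1$ ($J = \frac{1}{2} \cdot 2 = 1$)
$l{\left(f \right)} = - f$
$n{\left(m,t \right)} = \frac{75}{4}$ ($n{\left(m,t \right)} = 20 - \frac{5}{0 + 4} = 20 - \frac{5}{4} = \frac{75}{4}$)
$q{\left(H \right)} = 7 H$ ($q{\left(H \right)} = \left(1 + 6\right) H = 7 H$)
$\left(n{\left(11,5 \right)} + q{\left(l{\left(-5 \right)} \right)}\right) 0 = \left(\frac{75}{4} + 7 \left(\left(-1\right) \left(-5\right)\right)\right) 0 = \left(\frac{75}{4} + 7 \cdot 5\right) 0 = \left(\frac{75}{4} + 35\right) 0 = \frac{215}{4} \cdot 0 = 0$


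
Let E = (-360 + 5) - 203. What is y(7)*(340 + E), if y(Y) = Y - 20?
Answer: 2834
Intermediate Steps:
E = -558 (E = -355 - 203 = -558)
y(Y) = -20 + Y
y(7)*(340 + E) = (-20 + 7)*(340 - 558) = -13*(-218) = 2834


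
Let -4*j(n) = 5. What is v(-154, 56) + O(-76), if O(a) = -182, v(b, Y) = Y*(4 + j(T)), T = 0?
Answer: -28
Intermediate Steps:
j(n) = -5/4 (j(n) = -1/4*5 = -5/4)
v(b, Y) = 11*Y/4 (v(b, Y) = Y*(4 - 5/4) = Y*(11/4) = 11*Y/4)
v(-154, 56) + O(-76) = (11/4)*56 - 182 = 154 - 182 = -28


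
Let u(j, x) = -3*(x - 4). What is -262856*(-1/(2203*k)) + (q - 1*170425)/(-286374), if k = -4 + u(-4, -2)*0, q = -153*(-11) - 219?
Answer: -18446559953/630881922 ≈ -29.239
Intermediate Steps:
u(j, x) = 12 - 3*x (u(j, x) = -3*(-4 + x) = 12 - 3*x)
q = 1464 (q = 1683 - 219 = 1464)
k = -4 (k = -4 + (12 - 3*(-2))*0 = -4 + (12 + 6)*0 = -4 + 18*0 = -4 + 0 = -4)
-262856*(-1/(2203*k)) + (q - 1*170425)/(-286374) = -262856/((-2203*(-4))) + (1464 - 1*170425)/(-286374) = -262856/8812 + (1464 - 170425)*(-1/286374) = -262856*1/8812 - 168961*(-1/286374) = -65714/2203 + 168961/286374 = -18446559953/630881922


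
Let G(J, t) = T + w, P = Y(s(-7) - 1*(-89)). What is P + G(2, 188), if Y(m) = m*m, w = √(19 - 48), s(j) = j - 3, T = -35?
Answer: 6206 + I*√29 ≈ 6206.0 + 5.3852*I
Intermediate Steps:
s(j) = -3 + j
w = I*√29 (w = √(-29) = I*√29 ≈ 5.3852*I)
Y(m) = m²
P = 6241 (P = ((-3 - 7) - 1*(-89))² = (-10 + 89)² = 79² = 6241)
G(J, t) = -35 + I*√29
P + G(2, 188) = 6241 + (-35 + I*√29) = 6206 + I*√29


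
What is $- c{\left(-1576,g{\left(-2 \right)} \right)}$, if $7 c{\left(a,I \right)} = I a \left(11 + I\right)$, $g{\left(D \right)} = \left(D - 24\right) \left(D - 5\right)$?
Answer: $7908368$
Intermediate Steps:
$g{\left(D \right)} = \left(-24 + D\right) \left(-5 + D\right)$
$c{\left(a,I \right)} = \frac{I a \left(11 + I\right)}{7}$
$- c{\left(-1576,g{\left(-2 \right)} \right)} = - \frac{\left(120 + \left(-2\right)^{2} - -58\right) \left(-1576\right) \left(11 + \left(120 + \left(-2\right)^{2} - -58\right)\right)}{7} = - \frac{\left(120 + 4 + 58\right) \left(-1576\right) \left(11 + \left(120 + 4 + 58\right)\right)}{7} = - \frac{182 \left(-1576\right) \left(11 + 182\right)}{7} = - \frac{182 \left(-1576\right) 193}{7} = \left(-1\right) \left(-7908368\right) = 7908368$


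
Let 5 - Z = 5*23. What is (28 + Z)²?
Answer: 6724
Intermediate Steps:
Z = -110 (Z = 5 - 5*23 = 5 - 1*115 = 5 - 115 = -110)
(28 + Z)² = (28 - 110)² = (-82)² = 6724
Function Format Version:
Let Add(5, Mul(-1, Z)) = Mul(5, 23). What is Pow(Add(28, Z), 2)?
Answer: 6724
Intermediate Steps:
Z = -110 (Z = Add(5, Mul(-1, Mul(5, 23))) = Add(5, Mul(-1, 115)) = Add(5, -115) = -110)
Pow(Add(28, Z), 2) = Pow(Add(28, -110), 2) = Pow(-82, 2) = 6724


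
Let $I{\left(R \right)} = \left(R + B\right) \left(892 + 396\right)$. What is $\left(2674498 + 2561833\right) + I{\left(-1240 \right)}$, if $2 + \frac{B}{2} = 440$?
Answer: $4767499$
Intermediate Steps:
$B = 876$ ($B = -4 + 2 \cdot 440 = -4 + 880 = 876$)
$I{\left(R \right)} = 1128288 + 1288 R$ ($I{\left(R \right)} = \left(R + 876\right) \left(892 + 396\right) = \left(876 + R\right) 1288 = 1128288 + 1288 R$)
$\left(2674498 + 2561833\right) + I{\left(-1240 \right)} = \left(2674498 + 2561833\right) + \left(1128288 + 1288 \left(-1240\right)\right) = 5236331 + \left(1128288 - 1597120\right) = 5236331 - 468832 = 4767499$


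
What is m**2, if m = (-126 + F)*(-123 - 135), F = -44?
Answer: 1923699600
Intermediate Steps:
m = 43860 (m = (-126 - 44)*(-123 - 135) = -170*(-258) = 43860)
m**2 = 43860**2 = 1923699600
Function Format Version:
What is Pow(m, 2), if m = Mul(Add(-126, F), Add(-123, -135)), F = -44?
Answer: 1923699600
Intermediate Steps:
m = 43860 (m = Mul(Add(-126, -44), Add(-123, -135)) = Mul(-170, -258) = 43860)
Pow(m, 2) = Pow(43860, 2) = 1923699600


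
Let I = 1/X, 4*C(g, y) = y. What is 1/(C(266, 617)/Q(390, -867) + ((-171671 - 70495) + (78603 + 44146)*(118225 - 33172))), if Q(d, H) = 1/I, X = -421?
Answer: 1684/17580839645587 ≈ 9.5786e-11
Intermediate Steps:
C(g, y) = y/4
I = -1/421 (I = 1/(-421) = -1/421 ≈ -0.0023753)
Q(d, H) = -421 (Q(d, H) = 1/(-1/421) = -421)
1/(C(266, 617)/Q(390, -867) + ((-171671 - 70495) + (78603 + 44146)*(118225 - 33172))) = 1/(((1/4)*617)/(-421) + ((-171671 - 70495) + (78603 + 44146)*(118225 - 33172))) = 1/((617/4)*(-1/421) + (-242166 + 122749*85053)) = 1/(-617/1684 + (-242166 + 10440170697)) = 1/(-617/1684 + 10439928531) = 1/(17580839645587/1684) = 1684/17580839645587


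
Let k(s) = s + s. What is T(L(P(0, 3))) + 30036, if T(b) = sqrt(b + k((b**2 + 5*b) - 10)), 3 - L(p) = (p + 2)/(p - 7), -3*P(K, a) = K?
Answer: 210295/7 ≈ 30042.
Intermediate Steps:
P(K, a) = -K/3
k(s) = 2*s
L(p) = 3 - (2 + p)/(-7 + p) (L(p) = 3 - (p + 2)/(p - 7) = 3 - (2 + p)/(-7 + p))
T(b) = sqrt(-20 + 2*b**2 + 11*b) (T(b) = sqrt(b + 2*((b**2 + 5*b) - 10)) = sqrt(b + 2*(-10 + b**2 + 5*b)) = sqrt(b + (-20 + 2*b**2 + 10*b)) = sqrt(-20 + 2*b**2 + 11*b))
T(L(P(0, 3))) + 30036 = sqrt(-20 + 2*((-23 + 2*(-1/3*0))/(-7 - 1/3*0))**2 + 11*((-23 + 2*(-1/3*0))/(-7 - 1/3*0))) + 30036 = sqrt(-20 + 2*((-23 + 2*0)/(-7 + 0))**2 + 11*((-23 + 2*0)/(-7 + 0))) + 30036 = sqrt(-20 + 2*((-23 + 0)/(-7))**2 + 11*((-23 + 0)/(-7))) + 30036 = sqrt(-20 + 2*(-1/7*(-23))**2 + 11*(-1/7*(-23))) + 30036 = sqrt(-20 + 2*(23/7)**2 + 11*(23/7)) + 30036 = sqrt(-20 + 2*(529/49) + 253/7) + 30036 = sqrt(-20 + 1058/49 + 253/7) + 30036 = sqrt(1849/49) + 30036 = 43/7 + 30036 = 210295/7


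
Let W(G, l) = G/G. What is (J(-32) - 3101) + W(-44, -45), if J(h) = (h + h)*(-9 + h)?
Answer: -476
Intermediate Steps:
W(G, l) = 1
J(h) = 2*h*(-9 + h) (J(h) = (2*h)*(-9 + h) = 2*h*(-9 + h))
(J(-32) - 3101) + W(-44, -45) = (2*(-32)*(-9 - 32) - 3101) + 1 = (2*(-32)*(-41) - 3101) + 1 = (2624 - 3101) + 1 = -477 + 1 = -476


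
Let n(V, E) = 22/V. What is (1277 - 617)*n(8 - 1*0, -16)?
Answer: 1815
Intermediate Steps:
(1277 - 617)*n(8 - 1*0, -16) = (1277 - 617)*(22/(8 - 1*0)) = 660*(22/(8 + 0)) = 660*(22/8) = 660*(22*(⅛)) = 660*(11/4) = 1815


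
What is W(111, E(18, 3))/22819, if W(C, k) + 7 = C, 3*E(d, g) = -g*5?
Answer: 104/22819 ≈ 0.0045576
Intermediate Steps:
E(d, g) = -5*g/3 (E(d, g) = (-g*5)/3 = (-5*g)/3 = -5*g/3)
W(C, k) = -7 + C
W(111, E(18, 3))/22819 = (-7 + 111)/22819 = 104*(1/22819) = 104/22819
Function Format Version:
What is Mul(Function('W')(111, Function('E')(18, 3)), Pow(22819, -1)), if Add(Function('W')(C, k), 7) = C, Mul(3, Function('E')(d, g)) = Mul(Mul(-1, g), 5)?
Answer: Rational(104, 22819) ≈ 0.0045576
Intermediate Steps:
Function('E')(d, g) = Mul(Rational(-5, 3), g) (Function('E')(d, g) = Mul(Rational(1, 3), Mul(Mul(-1, g), 5)) = Mul(Rational(1, 3), Mul(-5, g)) = Mul(Rational(-5, 3), g))
Function('W')(C, k) = Add(-7, C)
Mul(Function('W')(111, Function('E')(18, 3)), Pow(22819, -1)) = Mul(Add(-7, 111), Pow(22819, -1)) = Mul(104, Rational(1, 22819)) = Rational(104, 22819)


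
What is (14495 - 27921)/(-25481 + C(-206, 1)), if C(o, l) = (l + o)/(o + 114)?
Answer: 1235192/2344047 ≈ 0.52695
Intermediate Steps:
C(o, l) = (l + o)/(114 + o)
(14495 - 27921)/(-25481 + C(-206, 1)) = (14495 - 27921)/(-25481 + (1 - 206)/(114 - 206)) = -13426/(-25481 - 205/(-92)) = -13426/(-25481 - 1/92*(-205)) = -13426/(-25481 + 205/92) = -13426/(-2344047/92) = -13426*(-92/2344047) = 1235192/2344047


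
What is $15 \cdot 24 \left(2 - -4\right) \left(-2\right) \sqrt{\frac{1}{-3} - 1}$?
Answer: $- 2880 i \sqrt{3} \approx - 4988.3 i$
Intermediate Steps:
$15 \cdot 24 \left(2 - -4\right) \left(-2\right) \sqrt{\frac{1}{-3} - 1} = 360 \left(2 + 4\right) \left(-2\right) \sqrt{- \frac{1}{3} - 1} = 360 \cdot 6 \left(-2\right) \sqrt{- \frac{4}{3}} = 360 \left(- 12 \frac{2 i \sqrt{3}}{3}\right) = 360 \left(- 8 i \sqrt{3}\right) = - 2880 i \sqrt{3}$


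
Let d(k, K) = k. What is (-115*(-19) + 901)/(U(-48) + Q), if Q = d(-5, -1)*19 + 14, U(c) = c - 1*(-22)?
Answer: -3086/107 ≈ -28.841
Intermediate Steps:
U(c) = 22 + c (U(c) = c + 22 = 22 + c)
Q = -81 (Q = -5*19 + 14 = -95 + 14 = -81)
(-115*(-19) + 901)/(U(-48) + Q) = (-115*(-19) + 901)/((22 - 48) - 81) = (2185 + 901)/(-26 - 81) = 3086/(-107) = 3086*(-1/107) = -3086/107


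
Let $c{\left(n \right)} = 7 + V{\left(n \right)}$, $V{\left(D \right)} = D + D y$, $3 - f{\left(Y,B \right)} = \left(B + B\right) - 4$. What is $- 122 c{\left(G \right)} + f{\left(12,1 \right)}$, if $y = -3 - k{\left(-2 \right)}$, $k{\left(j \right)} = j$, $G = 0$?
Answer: $-849$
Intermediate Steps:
$f{\left(Y,B \right)} = 7 - 2 B$ ($f{\left(Y,B \right)} = 3 - \left(\left(B + B\right) - 4\right) = 3 - \left(2 B - 4\right) = 3 - \left(-4 + 2 B\right) = 7 - 2 B$)
$y = -1$ ($y = -3 - -2 = -3 + 2 = -1$)
$V{\left(D \right)} = 0$ ($V{\left(D \right)} = D + D \left(-1\right) = D - D = 0$)
$c{\left(n \right)} = 7$ ($c{\left(n \right)} = 7 + 0 = 7$)
$- 122 c{\left(G \right)} + f{\left(12,1 \right)} = \left(-122\right) 7 + \left(7 - 2\right) = -854 + \left(7 - 2\right) = -854 + 5 = -849$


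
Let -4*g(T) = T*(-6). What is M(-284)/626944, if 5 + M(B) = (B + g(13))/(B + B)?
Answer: -5151/712208384 ≈ -7.2324e-6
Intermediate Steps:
g(T) = 3*T/2 (g(T) = -T*(-6)/4 = -(-3)*T/2 = 3*T/2)
M(B) = -5 + (39/2 + B)/(2*B) (M(B) = -5 + (B + (3/2)*13)/(B + B) = -5 + (B + 39/2)/((2*B)) = -5 + (39/2 + B)*(1/(2*B)) = -5 + (39/2 + B)/(2*B))
M(-284)/626944 = ((¾)*(13 - 6*(-284))/(-284))/626944 = ((¾)*(-1/284)*(13 + 1704))*(1/626944) = ((¾)*(-1/284)*1717)*(1/626944) = -5151/1136*1/626944 = -5151/712208384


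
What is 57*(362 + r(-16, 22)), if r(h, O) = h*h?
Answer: 35226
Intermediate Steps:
r(h, O) = h²
57*(362 + r(-16, 22)) = 57*(362 + (-16)²) = 57*(362 + 256) = 57*618 = 35226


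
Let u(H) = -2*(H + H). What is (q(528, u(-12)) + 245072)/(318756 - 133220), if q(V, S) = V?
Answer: 7675/5798 ≈ 1.3237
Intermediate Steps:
u(H) = -4*H
(q(528, u(-12)) + 245072)/(318756 - 133220) = (528 + 245072)/(318756 - 133220) = 245600/185536 = 245600*(1/185536) = 7675/5798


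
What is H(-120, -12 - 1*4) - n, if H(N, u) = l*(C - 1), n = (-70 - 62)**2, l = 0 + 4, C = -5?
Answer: -17448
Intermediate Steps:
l = 4
n = 17424 (n = (-132)**2 = 17424)
H(N, u) = -24 (H(N, u) = 4*(-5 - 1) = 4*(-6) = -24)
H(-120, -12 - 1*4) - n = -24 - 1*17424 = -24 - 17424 = -17448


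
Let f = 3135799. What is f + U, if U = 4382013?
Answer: 7517812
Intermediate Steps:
f + U = 3135799 + 4382013 = 7517812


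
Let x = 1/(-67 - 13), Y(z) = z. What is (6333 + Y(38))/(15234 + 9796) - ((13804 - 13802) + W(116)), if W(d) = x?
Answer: -347009/200240 ≈ -1.7330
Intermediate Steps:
x = -1/80 (x = 1/(-80) = -1/80 ≈ -0.012500)
W(d) = -1/80
(6333 + Y(38))/(15234 + 9796) - ((13804 - 13802) + W(116)) = (6333 + 38)/(15234 + 9796) - ((13804 - 13802) - 1/80) = 6371/25030 - (2 - 1/80) = 6371*(1/25030) - 1*159/80 = 6371/25030 - 159/80 = -347009/200240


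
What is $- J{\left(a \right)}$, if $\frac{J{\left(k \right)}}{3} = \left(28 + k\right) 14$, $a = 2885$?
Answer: $-122346$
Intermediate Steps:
$J{\left(k \right)} = 1176 + 42 k$ ($J{\left(k \right)} = 3 \left(28 + k\right) 14 = 3 \left(392 + 14 k\right) = 1176 + 42 k$)
$- J{\left(a \right)} = - (1176 + 42 \cdot 2885) = - (1176 + 121170) = \left(-1\right) 122346 = -122346$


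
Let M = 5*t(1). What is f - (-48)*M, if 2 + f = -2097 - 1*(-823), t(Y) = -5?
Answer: -2476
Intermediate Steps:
M = -25 (M = 5*(-5) = -25)
f = -1276 (f = -2 + (-2097 - 1*(-823)) = -2 + (-2097 + 823) = -2 - 1274 = -1276)
f - (-48)*M = -1276 - (-48)*(-25) = -1276 - 1*1200 = -1276 - 1200 = -2476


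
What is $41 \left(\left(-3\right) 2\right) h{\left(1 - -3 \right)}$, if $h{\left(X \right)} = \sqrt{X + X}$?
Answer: $- 492 \sqrt{2} \approx -695.79$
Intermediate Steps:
$h{\left(X \right)} = \sqrt{2} \sqrt{X}$ ($h{\left(X \right)} = \sqrt{2 X} = \sqrt{2} \sqrt{X}$)
$41 \left(\left(-3\right) 2\right) h{\left(1 - -3 \right)} = 41 \left(\left(-3\right) 2\right) \sqrt{2} \sqrt{1 - -3} = 41 \left(-6\right) \sqrt{2} \sqrt{1 + 3} = - 246 \sqrt{2} \sqrt{4} = - 246 \sqrt{2} \cdot 2 = - 246 \cdot 2 \sqrt{2} = - 492 \sqrt{2}$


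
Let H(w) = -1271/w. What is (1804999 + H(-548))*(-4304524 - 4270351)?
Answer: -8481758057134625/548 ≈ -1.5478e+13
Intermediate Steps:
(1804999 + H(-548))*(-4304524 - 4270351) = (1804999 - 1271/(-548))*(-4304524 - 4270351) = (1804999 - 1271*(-1/548))*(-8574875) = (1804999 + 1271/548)*(-8574875) = (989140723/548)*(-8574875) = -8481758057134625/548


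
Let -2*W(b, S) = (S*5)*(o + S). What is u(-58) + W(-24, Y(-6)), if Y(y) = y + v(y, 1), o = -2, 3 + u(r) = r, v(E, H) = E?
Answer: -481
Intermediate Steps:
u(r) = -3 + r
Y(y) = 2*y (Y(y) = y + y = 2*y)
W(b, S) = -5*S*(-2 + S)/2 (W(b, S) = -S*5*(-2 + S)/2 = -5*S*(-2 + S)/2)
u(-58) + W(-24, Y(-6)) = (-3 - 58) + 5*(2*(-6))*(2 - 2*(-6))/2 = -61 + (5/2)*(-12)*(2 - 1*(-12)) = -61 + (5/2)*(-12)*(2 + 12) = -61 + (5/2)*(-12)*14 = -61 - 420 = -481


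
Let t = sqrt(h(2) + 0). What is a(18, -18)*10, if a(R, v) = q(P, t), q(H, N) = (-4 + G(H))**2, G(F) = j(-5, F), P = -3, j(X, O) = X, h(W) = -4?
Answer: 810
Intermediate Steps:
G(F) = -5
t = 2*I (t = sqrt(-4 + 0) = sqrt(-4) = 2*I ≈ 2.0*I)
q(H, N) = 81 (q(H, N) = (-4 - 5)**2 = (-9)**2 = 81)
a(R, v) = 81
a(18, -18)*10 = 81*10 = 810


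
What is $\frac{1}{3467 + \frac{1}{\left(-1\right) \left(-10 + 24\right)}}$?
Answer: $\frac{14}{48537} \approx 0.00028844$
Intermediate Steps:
$\frac{1}{3467 + \frac{1}{\left(-1\right) \left(-10 + 24\right)}} = \frac{1}{3467 + \frac{1}{\left(-1\right) 14}} = \frac{1}{3467 + \frac{1}{-14}} = \frac{1}{3467 - \frac{1}{14}} = \frac{1}{\frac{48537}{14}} = \frac{14}{48537}$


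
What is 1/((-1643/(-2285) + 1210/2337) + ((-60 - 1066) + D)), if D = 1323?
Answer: 5340045/1058593406 ≈ 0.0050445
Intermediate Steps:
1/((-1643/(-2285) + 1210/2337) + ((-60 - 1066) + D)) = 1/((-1643/(-2285) + 1210/2337) + ((-60 - 1066) + 1323)) = 1/((-1643*(-1/2285) + 1210*(1/2337)) + (-1126 + 1323)) = 1/((1643/2285 + 1210/2337) + 197) = 1/(6604541/5340045 + 197) = 1/(1058593406/5340045) = 5340045/1058593406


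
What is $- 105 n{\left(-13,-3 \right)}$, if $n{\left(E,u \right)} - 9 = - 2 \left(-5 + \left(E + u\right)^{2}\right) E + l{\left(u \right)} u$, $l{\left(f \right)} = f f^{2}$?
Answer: $-694680$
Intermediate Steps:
$l{\left(f \right)} = f^{3}$
$n{\left(E,u \right)} = 9 + u^{4} + E \left(10 - 2 \left(E + u\right)^{2}\right)$ ($n{\left(E,u \right)} = 9 + \left(- 2 \left(-5 + \left(E + u\right)^{2}\right) E + u^{3} u\right) = 9 + \left(\left(10 - 2 \left(E + u\right)^{2}\right) E + u^{4}\right) = 9 + \left(E \left(10 - 2 \left(E + u\right)^{2}\right) + u^{4}\right) = 9 + \left(u^{4} + E \left(10 - 2 \left(E + u\right)^{2}\right)\right) = 9 + u^{4} + E \left(10 - 2 \left(E + u\right)^{2}\right)$)
$- 105 n{\left(-13,-3 \right)} = - 105 \left(9 + \left(-3\right)^{4} + 10 \left(-13\right) - - 26 \left(-13 - 3\right)^{2}\right) = - 105 \left(9 + 81 - 130 - - 26 \left(-16\right)^{2}\right) = - 105 \left(9 + 81 - 130 - \left(-26\right) 256\right) = - 105 \left(9 + 81 - 130 + 6656\right) = \left(-105\right) 6616 = -694680$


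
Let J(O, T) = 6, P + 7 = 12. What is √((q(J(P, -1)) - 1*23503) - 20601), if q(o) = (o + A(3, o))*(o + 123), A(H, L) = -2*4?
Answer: I*√44362 ≈ 210.62*I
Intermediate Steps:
P = 5 (P = -7 + 12 = 5)
A(H, L) = -8
q(o) = (-8 + o)*(123 + o) (q(o) = (o - 8)*(o + 123) = (-8 + o)*(123 + o))
√((q(J(P, -1)) - 1*23503) - 20601) = √(((-984 + 6² + 115*6) - 1*23503) - 20601) = √(((-984 + 36 + 690) - 23503) - 20601) = √((-258 - 23503) - 20601) = √(-23761 - 20601) = √(-44362) = I*√44362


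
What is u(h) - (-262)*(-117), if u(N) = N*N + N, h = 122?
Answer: -15648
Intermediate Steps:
u(N) = N + N² (u(N) = N² + N = N + N²)
u(h) - (-262)*(-117) = 122*(1 + 122) - (-262)*(-117) = 122*123 - 1*30654 = 15006 - 30654 = -15648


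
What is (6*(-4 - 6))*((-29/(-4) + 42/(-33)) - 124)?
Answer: 77895/11 ≈ 7081.4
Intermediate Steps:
(6*(-4 - 6))*((-29/(-4) + 42/(-33)) - 124) = (6*(-10))*((-29*(-1/4) + 42*(-1/33)) - 124) = -60*((29/4 - 14/11) - 124) = -60*(263/44 - 124) = -60*(-5193/44) = 77895/11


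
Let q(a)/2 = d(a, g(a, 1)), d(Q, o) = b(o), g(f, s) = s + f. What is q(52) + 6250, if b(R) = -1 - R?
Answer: 6142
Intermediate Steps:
g(f, s) = f + s
d(Q, o) = -1 - o
q(a) = -4 - 2*a (q(a) = 2*(-1 - (a + 1)) = 2*(-1 - (1 + a)) = 2*(-1 + (-1 - a)) = 2*(-2 - a) = -4 - 2*a)
q(52) + 6250 = (-4 - 2*52) + 6250 = (-4 - 104) + 6250 = -108 + 6250 = 6142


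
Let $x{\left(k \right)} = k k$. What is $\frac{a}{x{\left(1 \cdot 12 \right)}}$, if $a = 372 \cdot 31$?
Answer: $\frac{961}{12} \approx 80.083$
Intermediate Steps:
$x{\left(k \right)} = k^{2}$
$a = 11532$
$\frac{a}{x{\left(1 \cdot 12 \right)}} = \frac{11532}{\left(1 \cdot 12\right)^{2}} = \frac{11532}{12^{2}} = \frac{11532}{144} = 11532 \cdot \frac{1}{144} = \frac{961}{12}$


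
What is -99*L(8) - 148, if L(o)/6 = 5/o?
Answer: -2077/4 ≈ -519.25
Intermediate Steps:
L(o) = 30/o (L(o) = 6*(5/o) = 30/o)
-99*L(8) - 148 = -2970/8 - 148 = -99*15/4 - 148 = -1485/4 - 148 = -2077/4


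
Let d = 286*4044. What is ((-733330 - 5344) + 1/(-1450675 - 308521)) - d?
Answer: -3334130292569/1759196 ≈ -1.8953e+6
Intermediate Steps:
d = 1156584
((-733330 - 5344) + 1/(-1450675 - 308521)) - d = ((-733330 - 5344) + 1/(-1450675 - 308521)) - 1*1156584 = (-738674 + 1/(-1759196)) - 1156584 = (-738674 - 1/1759196) - 1156584 = -1299472346105/1759196 - 1156584 = -3334130292569/1759196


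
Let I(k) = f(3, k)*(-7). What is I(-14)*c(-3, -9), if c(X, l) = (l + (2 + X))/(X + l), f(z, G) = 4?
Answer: -70/3 ≈ -23.333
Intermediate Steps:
c(X, l) = (2 + X + l)/(X + l)
I(k) = -28 (I(k) = 4*(-7) = -28)
I(-14)*c(-3, -9) = -28*(2 - 3 - 9)/(-3 - 9) = -28*(-10)/(-12) = -(-7)*(-10)/3 = -28*⅚ = -70/3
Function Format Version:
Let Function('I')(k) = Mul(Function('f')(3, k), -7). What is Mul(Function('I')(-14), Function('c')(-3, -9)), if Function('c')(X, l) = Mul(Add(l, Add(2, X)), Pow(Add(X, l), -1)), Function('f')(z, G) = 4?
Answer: Rational(-70, 3) ≈ -23.333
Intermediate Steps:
Function('c')(X, l) = Mul(Pow(Add(X, l), -1), Add(2, X, l)) (Function('c')(X, l) = Mul(Add(2, X, l), Pow(Add(X, l), -1)) = Mul(Pow(Add(X, l), -1), Add(2, X, l)))
Function('I')(k) = -28 (Function('I')(k) = Mul(4, -7) = -28)
Mul(Function('I')(-14), Function('c')(-3, -9)) = Mul(-28, Mul(Pow(Add(-3, -9), -1), Add(2, -3, -9))) = Mul(-28, Mul(Pow(-12, -1), -10)) = Mul(-28, Mul(Rational(-1, 12), -10)) = Mul(-28, Rational(5, 6)) = Rational(-70, 3)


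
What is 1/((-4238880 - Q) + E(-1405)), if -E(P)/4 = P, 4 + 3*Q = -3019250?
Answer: -1/3226842 ≈ -3.0990e-7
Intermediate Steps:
Q = -1006418 (Q = -4/3 + (⅓)*(-3019250) = -4/3 - 3019250/3 = -1006418)
E(P) = -4*P
1/((-4238880 - Q) + E(-1405)) = 1/((-4238880 - 1*(-1006418)) - 4*(-1405)) = 1/((-4238880 + 1006418) + 5620) = 1/(-3232462 + 5620) = 1/(-3226842) = -1/3226842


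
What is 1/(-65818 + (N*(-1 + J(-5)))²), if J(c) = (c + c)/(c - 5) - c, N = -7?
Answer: -1/64593 ≈ -1.5482e-5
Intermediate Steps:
J(c) = -c + 2*c/(-5 + c) (J(c) = (2*c)/(-5 + c) - c = 2*c/(-5 + c) - c = -c + 2*c/(-5 + c))
1/(-65818 + (N*(-1 + J(-5)))²) = 1/(-65818 + (-7*(-1 - 5*(7 - 1*(-5))/(-5 - 5)))²) = 1/(-65818 + (-7*(-1 - 5*(7 + 5)/(-10)))²) = 1/(-65818 + (-7*(-1 - 5*(-⅒)*12))²) = 1/(-65818 + (-7*(-1 + 6))²) = 1/(-65818 + (-7*5)²) = 1/(-65818 + (-35)²) = 1/(-65818 + 1225) = 1/(-64593) = -1/64593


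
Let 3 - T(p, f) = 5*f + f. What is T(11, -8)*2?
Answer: 102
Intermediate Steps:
T(p, f) = 3 - 6*f (T(p, f) = 3 - (5*f + f) = 3 - 6*f)
T(11, -8)*2 = (3 - 6*(-8))*2 = (3 + 48)*2 = 51*2 = 102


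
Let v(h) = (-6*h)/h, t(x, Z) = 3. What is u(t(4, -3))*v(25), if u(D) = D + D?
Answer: -36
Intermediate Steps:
v(h) = -6
u(D) = 2*D
u(t(4, -3))*v(25) = (2*3)*(-6) = 6*(-6) = -36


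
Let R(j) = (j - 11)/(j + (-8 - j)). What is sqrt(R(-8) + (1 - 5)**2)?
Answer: 7*sqrt(6)/4 ≈ 4.2866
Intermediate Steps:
R(j) = 11/8 - j/8 (R(j) = (-11 + j)/(-8) = (-11 + j)*(-1/8) = 11/8 - j/8)
sqrt(R(-8) + (1 - 5)**2) = sqrt((11/8 - 1/8*(-8)) + (1 - 5)**2) = sqrt((11/8 + 1) + (-4)**2) = sqrt(19/8 + 16) = sqrt(147/8) = 7*sqrt(6)/4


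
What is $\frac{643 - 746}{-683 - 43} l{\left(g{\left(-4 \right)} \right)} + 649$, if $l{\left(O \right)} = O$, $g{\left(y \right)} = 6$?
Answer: $\frac{78632}{121} \approx 649.85$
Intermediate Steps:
$\frac{643 - 746}{-683 - 43} l{\left(g{\left(-4 \right)} \right)} + 649 = \frac{643 - 746}{-683 - 43} \cdot 6 + 649 = - \frac{103}{-726} \cdot 6 + 649 = \left(-103\right) \left(- \frac{1}{726}\right) 6 + 649 = \frac{103}{726} \cdot 6 + 649 = \frac{103}{121} + 649 = \frac{78632}{121}$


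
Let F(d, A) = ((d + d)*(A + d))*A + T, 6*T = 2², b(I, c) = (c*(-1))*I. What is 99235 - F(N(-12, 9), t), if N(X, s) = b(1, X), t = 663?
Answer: -31924097/3 ≈ -1.0641e+7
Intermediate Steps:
b(I, c) = -I*c (b(I, c) = (-c)*I = -I*c)
N(X, s) = -X (N(X, s) = -1*1*X = -X)
T = ⅔ (T = (⅙)*2² = (⅙)*4 = ⅔ ≈ 0.66667)
F(d, A) = ⅔ + 2*A*d*(A + d) (F(d, A) = ((d + d)*(A + d))*A + ⅔ = ((2*d)*(A + d))*A + ⅔ = (2*d*(A + d))*A + ⅔ = 2*A*d*(A + d) + ⅔ = ⅔ + 2*A*d*(A + d))
99235 - F(N(-12, 9), t) = 99235 - (⅔ + 2*663*(-1*(-12))² + 2*(-1*(-12))*663²) = 99235 - (⅔ + 2*663*12² + 2*12*439569) = 99235 - (⅔ + 2*663*144 + 10549656) = 99235 - (⅔ + 190944 + 10549656) = 99235 - 1*32221802/3 = 99235 - 32221802/3 = -31924097/3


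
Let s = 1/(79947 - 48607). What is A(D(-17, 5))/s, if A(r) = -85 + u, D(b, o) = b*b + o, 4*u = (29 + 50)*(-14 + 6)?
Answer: -7615620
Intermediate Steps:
u = -158 (u = ((29 + 50)*(-14 + 6))/4 = (79*(-8))/4 = (¼)*(-632) = -158)
D(b, o) = o + b² (D(b, o) = b² + o = o + b²)
A(r) = -243 (A(r) = -85 - 158 = -243)
s = 1/31340 ≈ 3.1908e-5
A(D(-17, 5))/s = -243/1/31340 = -243*31340 = -7615620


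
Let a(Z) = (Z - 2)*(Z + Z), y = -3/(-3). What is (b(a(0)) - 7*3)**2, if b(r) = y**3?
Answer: 400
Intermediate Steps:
y = 1 (y = -3*(-1/3) = 1)
a(Z) = 2*Z*(-2 + Z) (a(Z) = (-2 + Z)*(2*Z) = 2*Z*(-2 + Z))
b(r) = 1 (b(r) = 1**3 = 1)
(b(a(0)) - 7*3)**2 = (1 - 7*3)**2 = (1 - 21)**2 = (-20)**2 = 400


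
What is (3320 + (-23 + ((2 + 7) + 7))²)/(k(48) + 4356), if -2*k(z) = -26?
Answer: 3369/4369 ≈ 0.77111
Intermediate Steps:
k(z) = 13 (k(z) = -½*(-26) = 13)
(3320 + (-23 + ((2 + 7) + 7))²)/(k(48) + 4356) = (3320 + (-23 + ((2 + 7) + 7))²)/(13 + 4356) = (3320 + (-23 + (9 + 7))²)/4369 = (3320 + (-23 + 16)²)*(1/4369) = (3320 + (-7)²)*(1/4369) = (3320 + 49)*(1/4369) = 3369*(1/4369) = 3369/4369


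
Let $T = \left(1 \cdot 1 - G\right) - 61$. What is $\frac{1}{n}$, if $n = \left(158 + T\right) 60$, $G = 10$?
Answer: $\frac{1}{5280} \approx 0.00018939$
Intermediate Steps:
$T = -70$ ($T = \left(1 \cdot 1 - 10\right) - 61 = \left(1 - 10\right) - 61 = -9 - 61 = -70$)
$n = 5280$ ($n = \left(158 - 70\right) 60 = 88 \cdot 60 = 5280$)
$\frac{1}{n} = \frac{1}{5280}$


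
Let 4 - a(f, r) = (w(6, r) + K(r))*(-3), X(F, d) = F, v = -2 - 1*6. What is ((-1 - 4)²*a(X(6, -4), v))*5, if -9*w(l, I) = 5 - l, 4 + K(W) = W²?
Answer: 69125/3 ≈ 23042.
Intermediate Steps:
K(W) = -4 + W²
v = -8 (v = -2 - 6 = -8)
w(l, I) = -5/9 + l/9 (w(l, I) = -(5 - l)/9 = -5/9 + l/9)
a(f, r) = -23/3 + 3*r² (a(f, r) = 4 - ((-5/9 + (⅑)*6) + (-4 + r²))*(-3) = 4 - ((-5/9 + ⅔) + (-4 + r²))*(-3) = 4 - (⅑ + (-4 + r²))*(-3) = 4 - (-35/9 + r²)*(-3) = 4 - (35/3 - 3*r²) = 4 + (-35/3 + 3*r²) = -23/3 + 3*r²)
((-1 - 4)²*a(X(6, -4), v))*5 = ((-1 - 4)²*(-23/3 + 3*(-8)²))*5 = ((-5)²*(-23/3 + 3*64))*5 = (25*(-23/3 + 192))*5 = (25*(553/3))*5 = (13825/3)*5 = 69125/3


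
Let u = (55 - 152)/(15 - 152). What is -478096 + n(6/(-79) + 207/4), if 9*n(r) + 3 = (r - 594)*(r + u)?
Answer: -19751007437233/41040816 ≈ -4.8125e+5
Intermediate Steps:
u = 97/137 (u = -97/(-137) = -97*(-1/137) = 97/137 ≈ 0.70803)
n(r) = -⅓ + (-594 + r)*(97/137 + r)/9 (n(r) = -⅓ + ((r - 594)*(r + 97/137))/9 = -⅓ + ((-594 + r)*(97/137 + r))/9 = -⅓ + (-594 + r)*(97/137 + r)/9)
-478096 + n(6/(-79) + 207/4) = -478096 + (-19343/411 - 81281*(6/(-79) + 207/4)/1233 + (6/(-79) + 207/4)²/9) = -478096 + (-19343/411 - 81281*(6*(-1/79) + 207*(¼))/1233 + (6*(-1/79) + 207*(¼))²/9) = -478096 + (-19343/411 - 81281*(-6/79 + 207/4)/1233 + (-6/79 + 207/4)²/9) = -478096 + (-19343/411 - 81281/1233*16329/316 + (16329/316)²/9) = -478096 + (-19343/411 - 442412483/129876 + (⅑)*(266636241/99856)) = -478096 + (-19343/411 - 442412483/129876 + 29626249/99856) = -478096 - 129557470897/41040816 = -19751007437233/41040816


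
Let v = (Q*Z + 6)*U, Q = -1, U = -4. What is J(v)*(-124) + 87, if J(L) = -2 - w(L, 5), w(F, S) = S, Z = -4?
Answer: 955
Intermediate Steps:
v = -40 (v = (-1*(-4) + 6)*(-4) = (4 + 6)*(-4) = 10*(-4) = -40)
J(L) = -7 (J(L) = -2 - 1*5 = -2 - 5 = -7)
J(v)*(-124) + 87 = -7*(-124) + 87 = 868 + 87 = 955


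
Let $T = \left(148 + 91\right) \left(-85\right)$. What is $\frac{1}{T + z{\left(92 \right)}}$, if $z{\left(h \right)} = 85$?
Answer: $- \frac{1}{20230} \approx -4.9432 \cdot 10^{-5}$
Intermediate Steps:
$T = -20315$ ($T = 239 \left(-85\right) = -20315$)
$\frac{1}{T + z{\left(92 \right)}} = \frac{1}{-20315 + 85} = \frac{1}{-20230} = - \frac{1}{20230}$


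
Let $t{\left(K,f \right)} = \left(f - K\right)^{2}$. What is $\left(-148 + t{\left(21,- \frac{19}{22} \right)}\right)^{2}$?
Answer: $\frac{25513353441}{234256} \approx 1.0891 \cdot 10^{5}$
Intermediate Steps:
$\left(-148 + t{\left(21,- \frac{19}{22} \right)}\right)^{2} = \left(-148 + \left(21 - - \frac{19}{22}\right)^{2}\right)^{2} = \left(-148 + \left(21 + \frac{19}{22}\right)^{2}\right)^{2} = \left(-148 + \left(\frac{481}{22}\right)^{2}\right)^{2} = \left(-148 + \frac{231361}{484}\right)^{2} = \left(\frac{159729}{484}\right)^{2} = \frac{25513353441}{234256}$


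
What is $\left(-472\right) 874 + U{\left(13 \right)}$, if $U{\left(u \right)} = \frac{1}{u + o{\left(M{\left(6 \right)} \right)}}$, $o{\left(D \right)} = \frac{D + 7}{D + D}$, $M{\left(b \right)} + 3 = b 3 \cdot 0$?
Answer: $- \frac{15263533}{37} \approx -4.1253 \cdot 10^{5}$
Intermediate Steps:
$M{\left(b \right)} = -3$ ($M{\left(b \right)} = -3 + b 3 \cdot 0 = -3 + 3 b 0 = -3 + 0 = -3$)
$o{\left(D \right)} = \frac{7 + D}{2 D}$
$U{\left(u \right)} = \frac{1}{- \frac{2}{3} + u}$ ($U{\left(u \right)} = \frac{1}{u + \frac{7 - 3}{2 \left(-3\right)}} = \frac{1}{u + \frac{1}{2} \left(- \frac{1}{3}\right) 4} = \frac{1}{u - \frac{2}{3}} = \frac{1}{- \frac{2}{3} + u}$)
$\left(-472\right) 874 + U{\left(13 \right)} = \left(-472\right) 874 + \frac{3}{-2 + 3 \cdot 13} = -412528 + \frac{3}{-2 + 39} = -412528 + \frac{3}{37} = - \frac{15263533}{37}$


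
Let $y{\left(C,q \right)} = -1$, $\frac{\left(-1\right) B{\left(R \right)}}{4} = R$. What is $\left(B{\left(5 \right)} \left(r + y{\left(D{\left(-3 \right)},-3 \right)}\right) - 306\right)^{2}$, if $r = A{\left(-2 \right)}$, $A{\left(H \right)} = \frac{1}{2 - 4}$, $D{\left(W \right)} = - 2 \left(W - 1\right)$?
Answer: $76176$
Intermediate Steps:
$B{\left(R \right)} = - 4 R$
$D{\left(W \right)} = 2 - 2 W$ ($D{\left(W \right)} = - 2 \left(-1 + W\right) = 2 - 2 W$)
$A{\left(H \right)} = - \frac{1}{2}$ ($A{\left(H \right)} = \frac{1}{-2} = - \frac{1}{2}$)
$r = - \frac{1}{2} \approx -0.5$
$\left(B{\left(5 \right)} \left(r + y{\left(D{\left(-3 \right)},-3 \right)}\right) - 306\right)^{2} = \left(\left(-4\right) 5 \left(- \frac{1}{2} - 1\right) - 306\right)^{2} = \left(\left(-20\right) \left(- \frac{3}{2}\right) - 306\right)^{2} = \left(30 - 306\right)^{2} = \left(-276\right)^{2} = 76176$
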